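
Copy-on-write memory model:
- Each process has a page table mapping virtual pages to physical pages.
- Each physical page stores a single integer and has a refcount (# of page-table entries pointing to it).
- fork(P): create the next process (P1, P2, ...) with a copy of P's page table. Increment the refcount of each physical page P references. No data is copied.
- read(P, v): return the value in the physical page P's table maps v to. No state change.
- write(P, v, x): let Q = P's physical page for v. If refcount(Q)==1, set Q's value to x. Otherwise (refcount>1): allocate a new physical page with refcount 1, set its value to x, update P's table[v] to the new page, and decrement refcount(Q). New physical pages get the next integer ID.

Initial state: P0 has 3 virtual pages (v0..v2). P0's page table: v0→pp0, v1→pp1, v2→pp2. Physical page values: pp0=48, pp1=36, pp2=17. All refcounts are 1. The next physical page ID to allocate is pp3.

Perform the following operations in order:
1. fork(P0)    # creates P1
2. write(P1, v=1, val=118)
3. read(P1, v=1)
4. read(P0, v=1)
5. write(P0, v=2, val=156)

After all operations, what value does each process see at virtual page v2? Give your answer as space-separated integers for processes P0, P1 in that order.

Op 1: fork(P0) -> P1. 3 ppages; refcounts: pp0:2 pp1:2 pp2:2
Op 2: write(P1, v1, 118). refcount(pp1)=2>1 -> COPY to pp3. 4 ppages; refcounts: pp0:2 pp1:1 pp2:2 pp3:1
Op 3: read(P1, v1) -> 118. No state change.
Op 4: read(P0, v1) -> 36. No state change.
Op 5: write(P0, v2, 156). refcount(pp2)=2>1 -> COPY to pp4. 5 ppages; refcounts: pp0:2 pp1:1 pp2:1 pp3:1 pp4:1
P0: v2 -> pp4 = 156
P1: v2 -> pp2 = 17

Answer: 156 17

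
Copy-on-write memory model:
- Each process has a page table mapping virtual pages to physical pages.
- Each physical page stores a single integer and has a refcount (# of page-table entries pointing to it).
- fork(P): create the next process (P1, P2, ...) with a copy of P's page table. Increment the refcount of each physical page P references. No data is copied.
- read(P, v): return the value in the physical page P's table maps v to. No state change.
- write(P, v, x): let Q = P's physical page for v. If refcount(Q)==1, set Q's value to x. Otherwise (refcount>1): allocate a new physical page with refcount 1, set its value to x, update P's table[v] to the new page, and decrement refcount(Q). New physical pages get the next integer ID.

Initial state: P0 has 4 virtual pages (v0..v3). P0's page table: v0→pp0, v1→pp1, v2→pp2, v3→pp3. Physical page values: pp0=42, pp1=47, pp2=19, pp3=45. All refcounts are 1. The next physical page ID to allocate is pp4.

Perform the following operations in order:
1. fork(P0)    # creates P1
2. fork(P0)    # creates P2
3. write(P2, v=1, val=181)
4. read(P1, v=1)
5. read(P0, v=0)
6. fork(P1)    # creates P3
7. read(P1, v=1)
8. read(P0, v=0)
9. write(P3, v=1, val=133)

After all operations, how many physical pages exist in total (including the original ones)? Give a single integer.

Op 1: fork(P0) -> P1. 4 ppages; refcounts: pp0:2 pp1:2 pp2:2 pp3:2
Op 2: fork(P0) -> P2. 4 ppages; refcounts: pp0:3 pp1:3 pp2:3 pp3:3
Op 3: write(P2, v1, 181). refcount(pp1)=3>1 -> COPY to pp4. 5 ppages; refcounts: pp0:3 pp1:2 pp2:3 pp3:3 pp4:1
Op 4: read(P1, v1) -> 47. No state change.
Op 5: read(P0, v0) -> 42. No state change.
Op 6: fork(P1) -> P3. 5 ppages; refcounts: pp0:4 pp1:3 pp2:4 pp3:4 pp4:1
Op 7: read(P1, v1) -> 47. No state change.
Op 8: read(P0, v0) -> 42. No state change.
Op 9: write(P3, v1, 133). refcount(pp1)=3>1 -> COPY to pp5. 6 ppages; refcounts: pp0:4 pp1:2 pp2:4 pp3:4 pp4:1 pp5:1

Answer: 6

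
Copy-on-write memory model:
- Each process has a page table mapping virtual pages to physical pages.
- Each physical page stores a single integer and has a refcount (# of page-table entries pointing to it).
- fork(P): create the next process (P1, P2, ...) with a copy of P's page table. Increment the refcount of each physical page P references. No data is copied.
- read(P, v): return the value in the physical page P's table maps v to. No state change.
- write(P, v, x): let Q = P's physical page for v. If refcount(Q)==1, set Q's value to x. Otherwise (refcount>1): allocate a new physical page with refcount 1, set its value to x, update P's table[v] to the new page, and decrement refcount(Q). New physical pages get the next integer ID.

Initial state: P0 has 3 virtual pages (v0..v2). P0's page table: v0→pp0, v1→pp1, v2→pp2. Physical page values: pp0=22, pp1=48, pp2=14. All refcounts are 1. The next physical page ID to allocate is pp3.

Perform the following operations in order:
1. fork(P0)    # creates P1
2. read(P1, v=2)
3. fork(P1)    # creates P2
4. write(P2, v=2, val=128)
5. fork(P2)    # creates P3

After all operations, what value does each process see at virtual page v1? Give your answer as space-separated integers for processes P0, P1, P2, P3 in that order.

Answer: 48 48 48 48

Derivation:
Op 1: fork(P0) -> P1. 3 ppages; refcounts: pp0:2 pp1:2 pp2:2
Op 2: read(P1, v2) -> 14. No state change.
Op 3: fork(P1) -> P2. 3 ppages; refcounts: pp0:3 pp1:3 pp2:3
Op 4: write(P2, v2, 128). refcount(pp2)=3>1 -> COPY to pp3. 4 ppages; refcounts: pp0:3 pp1:3 pp2:2 pp3:1
Op 5: fork(P2) -> P3. 4 ppages; refcounts: pp0:4 pp1:4 pp2:2 pp3:2
P0: v1 -> pp1 = 48
P1: v1 -> pp1 = 48
P2: v1 -> pp1 = 48
P3: v1 -> pp1 = 48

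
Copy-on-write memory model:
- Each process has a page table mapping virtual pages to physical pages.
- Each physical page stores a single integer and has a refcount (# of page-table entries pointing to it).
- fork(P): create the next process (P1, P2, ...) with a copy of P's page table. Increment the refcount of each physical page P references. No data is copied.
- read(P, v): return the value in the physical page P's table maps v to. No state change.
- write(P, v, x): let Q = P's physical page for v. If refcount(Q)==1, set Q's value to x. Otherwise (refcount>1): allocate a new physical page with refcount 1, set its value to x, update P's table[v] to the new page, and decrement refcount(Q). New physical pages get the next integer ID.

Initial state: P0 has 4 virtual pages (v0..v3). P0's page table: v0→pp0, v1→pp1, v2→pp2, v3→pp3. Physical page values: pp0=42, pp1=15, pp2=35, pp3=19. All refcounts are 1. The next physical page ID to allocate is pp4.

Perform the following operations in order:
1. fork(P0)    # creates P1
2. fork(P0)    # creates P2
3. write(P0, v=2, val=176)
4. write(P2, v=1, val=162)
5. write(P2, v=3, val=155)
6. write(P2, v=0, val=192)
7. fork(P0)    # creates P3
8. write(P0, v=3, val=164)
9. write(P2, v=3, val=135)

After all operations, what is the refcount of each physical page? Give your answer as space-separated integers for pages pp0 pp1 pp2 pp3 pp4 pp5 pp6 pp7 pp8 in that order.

Answer: 3 3 2 2 2 1 1 1 1

Derivation:
Op 1: fork(P0) -> P1. 4 ppages; refcounts: pp0:2 pp1:2 pp2:2 pp3:2
Op 2: fork(P0) -> P2. 4 ppages; refcounts: pp0:3 pp1:3 pp2:3 pp3:3
Op 3: write(P0, v2, 176). refcount(pp2)=3>1 -> COPY to pp4. 5 ppages; refcounts: pp0:3 pp1:3 pp2:2 pp3:3 pp4:1
Op 4: write(P2, v1, 162). refcount(pp1)=3>1 -> COPY to pp5. 6 ppages; refcounts: pp0:3 pp1:2 pp2:2 pp3:3 pp4:1 pp5:1
Op 5: write(P2, v3, 155). refcount(pp3)=3>1 -> COPY to pp6. 7 ppages; refcounts: pp0:3 pp1:2 pp2:2 pp3:2 pp4:1 pp5:1 pp6:1
Op 6: write(P2, v0, 192). refcount(pp0)=3>1 -> COPY to pp7. 8 ppages; refcounts: pp0:2 pp1:2 pp2:2 pp3:2 pp4:1 pp5:1 pp6:1 pp7:1
Op 7: fork(P0) -> P3. 8 ppages; refcounts: pp0:3 pp1:3 pp2:2 pp3:3 pp4:2 pp5:1 pp6:1 pp7:1
Op 8: write(P0, v3, 164). refcount(pp3)=3>1 -> COPY to pp8. 9 ppages; refcounts: pp0:3 pp1:3 pp2:2 pp3:2 pp4:2 pp5:1 pp6:1 pp7:1 pp8:1
Op 9: write(P2, v3, 135). refcount(pp6)=1 -> write in place. 9 ppages; refcounts: pp0:3 pp1:3 pp2:2 pp3:2 pp4:2 pp5:1 pp6:1 pp7:1 pp8:1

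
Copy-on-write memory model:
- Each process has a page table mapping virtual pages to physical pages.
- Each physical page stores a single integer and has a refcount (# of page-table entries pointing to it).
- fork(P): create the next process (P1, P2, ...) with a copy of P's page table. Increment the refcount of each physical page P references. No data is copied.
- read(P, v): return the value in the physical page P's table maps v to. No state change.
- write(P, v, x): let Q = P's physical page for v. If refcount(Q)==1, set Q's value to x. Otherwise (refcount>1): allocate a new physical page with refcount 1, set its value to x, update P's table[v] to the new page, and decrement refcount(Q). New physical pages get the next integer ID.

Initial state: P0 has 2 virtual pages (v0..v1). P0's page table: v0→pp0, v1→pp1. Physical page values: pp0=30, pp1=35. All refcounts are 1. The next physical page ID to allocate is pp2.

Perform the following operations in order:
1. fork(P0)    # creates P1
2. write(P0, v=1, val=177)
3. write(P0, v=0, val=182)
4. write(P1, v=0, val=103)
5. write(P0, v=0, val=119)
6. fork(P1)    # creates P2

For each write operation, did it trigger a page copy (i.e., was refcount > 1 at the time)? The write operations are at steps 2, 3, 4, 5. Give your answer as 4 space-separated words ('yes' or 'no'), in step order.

Op 1: fork(P0) -> P1. 2 ppages; refcounts: pp0:2 pp1:2
Op 2: write(P0, v1, 177). refcount(pp1)=2>1 -> COPY to pp2. 3 ppages; refcounts: pp0:2 pp1:1 pp2:1
Op 3: write(P0, v0, 182). refcount(pp0)=2>1 -> COPY to pp3. 4 ppages; refcounts: pp0:1 pp1:1 pp2:1 pp3:1
Op 4: write(P1, v0, 103). refcount(pp0)=1 -> write in place. 4 ppages; refcounts: pp0:1 pp1:1 pp2:1 pp3:1
Op 5: write(P0, v0, 119). refcount(pp3)=1 -> write in place. 4 ppages; refcounts: pp0:1 pp1:1 pp2:1 pp3:1
Op 6: fork(P1) -> P2. 4 ppages; refcounts: pp0:2 pp1:2 pp2:1 pp3:1

yes yes no no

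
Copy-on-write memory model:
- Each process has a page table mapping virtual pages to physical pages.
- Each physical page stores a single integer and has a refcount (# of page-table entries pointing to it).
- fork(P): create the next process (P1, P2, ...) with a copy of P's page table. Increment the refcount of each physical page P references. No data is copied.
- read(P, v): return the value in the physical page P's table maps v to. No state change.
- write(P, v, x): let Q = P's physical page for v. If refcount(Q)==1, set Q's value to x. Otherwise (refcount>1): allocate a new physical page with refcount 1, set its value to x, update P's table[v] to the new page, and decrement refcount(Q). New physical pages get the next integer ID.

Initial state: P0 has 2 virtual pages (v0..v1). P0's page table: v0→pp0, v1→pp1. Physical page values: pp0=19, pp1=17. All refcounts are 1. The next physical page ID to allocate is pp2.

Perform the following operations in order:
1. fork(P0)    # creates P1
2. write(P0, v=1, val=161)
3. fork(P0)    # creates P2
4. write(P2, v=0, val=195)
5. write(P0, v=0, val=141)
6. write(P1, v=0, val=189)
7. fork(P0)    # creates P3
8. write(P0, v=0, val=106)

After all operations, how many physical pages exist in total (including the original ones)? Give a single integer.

Op 1: fork(P0) -> P1. 2 ppages; refcounts: pp0:2 pp1:2
Op 2: write(P0, v1, 161). refcount(pp1)=2>1 -> COPY to pp2. 3 ppages; refcounts: pp0:2 pp1:1 pp2:1
Op 3: fork(P0) -> P2. 3 ppages; refcounts: pp0:3 pp1:1 pp2:2
Op 4: write(P2, v0, 195). refcount(pp0)=3>1 -> COPY to pp3. 4 ppages; refcounts: pp0:2 pp1:1 pp2:2 pp3:1
Op 5: write(P0, v0, 141). refcount(pp0)=2>1 -> COPY to pp4. 5 ppages; refcounts: pp0:1 pp1:1 pp2:2 pp3:1 pp4:1
Op 6: write(P1, v0, 189). refcount(pp0)=1 -> write in place. 5 ppages; refcounts: pp0:1 pp1:1 pp2:2 pp3:1 pp4:1
Op 7: fork(P0) -> P3. 5 ppages; refcounts: pp0:1 pp1:1 pp2:3 pp3:1 pp4:2
Op 8: write(P0, v0, 106). refcount(pp4)=2>1 -> COPY to pp5. 6 ppages; refcounts: pp0:1 pp1:1 pp2:3 pp3:1 pp4:1 pp5:1

Answer: 6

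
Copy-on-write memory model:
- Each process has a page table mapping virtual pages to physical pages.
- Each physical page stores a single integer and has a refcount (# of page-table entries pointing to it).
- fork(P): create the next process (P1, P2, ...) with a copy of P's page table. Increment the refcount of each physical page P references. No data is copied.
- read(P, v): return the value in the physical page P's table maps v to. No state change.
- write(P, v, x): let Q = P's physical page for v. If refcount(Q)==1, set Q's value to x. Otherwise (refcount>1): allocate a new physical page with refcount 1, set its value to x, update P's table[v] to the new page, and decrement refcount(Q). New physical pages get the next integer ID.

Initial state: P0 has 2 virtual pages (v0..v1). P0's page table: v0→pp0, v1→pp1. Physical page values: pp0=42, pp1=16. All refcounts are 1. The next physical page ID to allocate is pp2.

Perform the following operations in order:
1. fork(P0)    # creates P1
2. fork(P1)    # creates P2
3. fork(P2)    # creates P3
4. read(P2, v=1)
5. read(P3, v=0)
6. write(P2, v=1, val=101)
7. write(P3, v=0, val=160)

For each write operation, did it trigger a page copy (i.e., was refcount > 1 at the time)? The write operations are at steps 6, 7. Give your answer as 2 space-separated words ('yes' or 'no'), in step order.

Op 1: fork(P0) -> P1. 2 ppages; refcounts: pp0:2 pp1:2
Op 2: fork(P1) -> P2. 2 ppages; refcounts: pp0:3 pp1:3
Op 3: fork(P2) -> P3. 2 ppages; refcounts: pp0:4 pp1:4
Op 4: read(P2, v1) -> 16. No state change.
Op 5: read(P3, v0) -> 42. No state change.
Op 6: write(P2, v1, 101). refcount(pp1)=4>1 -> COPY to pp2. 3 ppages; refcounts: pp0:4 pp1:3 pp2:1
Op 7: write(P3, v0, 160). refcount(pp0)=4>1 -> COPY to pp3. 4 ppages; refcounts: pp0:3 pp1:3 pp2:1 pp3:1

yes yes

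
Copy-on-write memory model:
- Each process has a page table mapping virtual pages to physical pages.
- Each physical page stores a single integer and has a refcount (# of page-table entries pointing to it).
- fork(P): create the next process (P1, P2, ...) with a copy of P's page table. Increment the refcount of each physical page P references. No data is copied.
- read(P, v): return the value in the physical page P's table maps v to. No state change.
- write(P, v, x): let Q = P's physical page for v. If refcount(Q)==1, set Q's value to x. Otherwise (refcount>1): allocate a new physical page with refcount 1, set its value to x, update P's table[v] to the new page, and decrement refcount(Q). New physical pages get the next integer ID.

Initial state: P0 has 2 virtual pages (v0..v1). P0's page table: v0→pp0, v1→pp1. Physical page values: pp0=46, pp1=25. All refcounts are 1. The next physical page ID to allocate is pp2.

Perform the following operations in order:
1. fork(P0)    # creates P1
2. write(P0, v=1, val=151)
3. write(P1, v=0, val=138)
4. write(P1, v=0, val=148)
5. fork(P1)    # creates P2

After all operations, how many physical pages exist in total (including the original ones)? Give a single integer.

Op 1: fork(P0) -> P1. 2 ppages; refcounts: pp0:2 pp1:2
Op 2: write(P0, v1, 151). refcount(pp1)=2>1 -> COPY to pp2. 3 ppages; refcounts: pp0:2 pp1:1 pp2:1
Op 3: write(P1, v0, 138). refcount(pp0)=2>1 -> COPY to pp3. 4 ppages; refcounts: pp0:1 pp1:1 pp2:1 pp3:1
Op 4: write(P1, v0, 148). refcount(pp3)=1 -> write in place. 4 ppages; refcounts: pp0:1 pp1:1 pp2:1 pp3:1
Op 5: fork(P1) -> P2. 4 ppages; refcounts: pp0:1 pp1:2 pp2:1 pp3:2

Answer: 4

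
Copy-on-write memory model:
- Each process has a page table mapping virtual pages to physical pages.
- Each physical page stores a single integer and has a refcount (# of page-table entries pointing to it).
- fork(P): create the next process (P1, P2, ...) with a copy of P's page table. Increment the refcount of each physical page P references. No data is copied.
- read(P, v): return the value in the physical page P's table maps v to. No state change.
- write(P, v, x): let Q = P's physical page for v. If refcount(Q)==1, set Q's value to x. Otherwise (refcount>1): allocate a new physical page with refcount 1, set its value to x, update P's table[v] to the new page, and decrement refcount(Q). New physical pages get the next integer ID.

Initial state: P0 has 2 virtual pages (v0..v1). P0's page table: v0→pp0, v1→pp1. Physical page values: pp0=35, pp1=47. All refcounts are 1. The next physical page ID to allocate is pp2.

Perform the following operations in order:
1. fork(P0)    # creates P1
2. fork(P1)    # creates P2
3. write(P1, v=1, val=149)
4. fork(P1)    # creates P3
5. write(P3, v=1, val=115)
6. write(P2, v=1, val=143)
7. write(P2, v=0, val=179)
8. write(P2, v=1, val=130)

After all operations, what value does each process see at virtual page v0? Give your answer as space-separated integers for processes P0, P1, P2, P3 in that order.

Op 1: fork(P0) -> P1. 2 ppages; refcounts: pp0:2 pp1:2
Op 2: fork(P1) -> P2. 2 ppages; refcounts: pp0:3 pp1:3
Op 3: write(P1, v1, 149). refcount(pp1)=3>1 -> COPY to pp2. 3 ppages; refcounts: pp0:3 pp1:2 pp2:1
Op 4: fork(P1) -> P3. 3 ppages; refcounts: pp0:4 pp1:2 pp2:2
Op 5: write(P3, v1, 115). refcount(pp2)=2>1 -> COPY to pp3. 4 ppages; refcounts: pp0:4 pp1:2 pp2:1 pp3:1
Op 6: write(P2, v1, 143). refcount(pp1)=2>1 -> COPY to pp4. 5 ppages; refcounts: pp0:4 pp1:1 pp2:1 pp3:1 pp4:1
Op 7: write(P2, v0, 179). refcount(pp0)=4>1 -> COPY to pp5. 6 ppages; refcounts: pp0:3 pp1:1 pp2:1 pp3:1 pp4:1 pp5:1
Op 8: write(P2, v1, 130). refcount(pp4)=1 -> write in place. 6 ppages; refcounts: pp0:3 pp1:1 pp2:1 pp3:1 pp4:1 pp5:1
P0: v0 -> pp0 = 35
P1: v0 -> pp0 = 35
P2: v0 -> pp5 = 179
P3: v0 -> pp0 = 35

Answer: 35 35 179 35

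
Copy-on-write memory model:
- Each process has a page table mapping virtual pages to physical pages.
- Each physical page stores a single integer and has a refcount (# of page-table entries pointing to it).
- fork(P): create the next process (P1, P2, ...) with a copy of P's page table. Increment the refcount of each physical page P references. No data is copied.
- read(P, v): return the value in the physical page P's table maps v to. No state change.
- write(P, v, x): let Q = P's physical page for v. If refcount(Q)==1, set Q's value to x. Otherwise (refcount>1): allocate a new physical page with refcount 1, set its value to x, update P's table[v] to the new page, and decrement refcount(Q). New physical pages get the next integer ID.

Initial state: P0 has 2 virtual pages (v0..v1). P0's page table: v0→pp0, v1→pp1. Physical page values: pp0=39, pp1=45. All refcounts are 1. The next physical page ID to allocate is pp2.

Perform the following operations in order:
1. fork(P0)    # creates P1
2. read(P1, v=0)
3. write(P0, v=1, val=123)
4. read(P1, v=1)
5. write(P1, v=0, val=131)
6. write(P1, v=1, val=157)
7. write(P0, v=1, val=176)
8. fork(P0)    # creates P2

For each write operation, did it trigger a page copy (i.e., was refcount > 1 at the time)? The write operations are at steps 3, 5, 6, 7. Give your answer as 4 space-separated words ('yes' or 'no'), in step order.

Op 1: fork(P0) -> P1. 2 ppages; refcounts: pp0:2 pp1:2
Op 2: read(P1, v0) -> 39. No state change.
Op 3: write(P0, v1, 123). refcount(pp1)=2>1 -> COPY to pp2. 3 ppages; refcounts: pp0:2 pp1:1 pp2:1
Op 4: read(P1, v1) -> 45. No state change.
Op 5: write(P1, v0, 131). refcount(pp0)=2>1 -> COPY to pp3. 4 ppages; refcounts: pp0:1 pp1:1 pp2:1 pp3:1
Op 6: write(P1, v1, 157). refcount(pp1)=1 -> write in place. 4 ppages; refcounts: pp0:1 pp1:1 pp2:1 pp3:1
Op 7: write(P0, v1, 176). refcount(pp2)=1 -> write in place. 4 ppages; refcounts: pp0:1 pp1:1 pp2:1 pp3:1
Op 8: fork(P0) -> P2. 4 ppages; refcounts: pp0:2 pp1:1 pp2:2 pp3:1

yes yes no no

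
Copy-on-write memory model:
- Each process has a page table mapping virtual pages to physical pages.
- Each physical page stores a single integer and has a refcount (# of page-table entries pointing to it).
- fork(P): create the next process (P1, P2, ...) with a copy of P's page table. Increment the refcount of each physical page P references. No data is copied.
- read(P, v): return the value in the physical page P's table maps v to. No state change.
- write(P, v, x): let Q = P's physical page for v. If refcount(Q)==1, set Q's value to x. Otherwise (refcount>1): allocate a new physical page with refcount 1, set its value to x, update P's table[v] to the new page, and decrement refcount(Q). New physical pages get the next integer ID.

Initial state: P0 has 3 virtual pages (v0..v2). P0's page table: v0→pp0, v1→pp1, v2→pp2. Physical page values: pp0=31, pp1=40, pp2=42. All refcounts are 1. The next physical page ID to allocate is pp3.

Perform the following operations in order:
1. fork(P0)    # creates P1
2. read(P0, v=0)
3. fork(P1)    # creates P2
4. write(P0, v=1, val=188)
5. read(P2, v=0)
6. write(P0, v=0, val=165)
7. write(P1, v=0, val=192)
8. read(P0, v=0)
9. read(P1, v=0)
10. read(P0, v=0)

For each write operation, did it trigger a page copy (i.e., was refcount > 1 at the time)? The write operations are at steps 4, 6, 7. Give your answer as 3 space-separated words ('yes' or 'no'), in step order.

Op 1: fork(P0) -> P1. 3 ppages; refcounts: pp0:2 pp1:2 pp2:2
Op 2: read(P0, v0) -> 31. No state change.
Op 3: fork(P1) -> P2. 3 ppages; refcounts: pp0:3 pp1:3 pp2:3
Op 4: write(P0, v1, 188). refcount(pp1)=3>1 -> COPY to pp3. 4 ppages; refcounts: pp0:3 pp1:2 pp2:3 pp3:1
Op 5: read(P2, v0) -> 31. No state change.
Op 6: write(P0, v0, 165). refcount(pp0)=3>1 -> COPY to pp4. 5 ppages; refcounts: pp0:2 pp1:2 pp2:3 pp3:1 pp4:1
Op 7: write(P1, v0, 192). refcount(pp0)=2>1 -> COPY to pp5. 6 ppages; refcounts: pp0:1 pp1:2 pp2:3 pp3:1 pp4:1 pp5:1
Op 8: read(P0, v0) -> 165. No state change.
Op 9: read(P1, v0) -> 192. No state change.
Op 10: read(P0, v0) -> 165. No state change.

yes yes yes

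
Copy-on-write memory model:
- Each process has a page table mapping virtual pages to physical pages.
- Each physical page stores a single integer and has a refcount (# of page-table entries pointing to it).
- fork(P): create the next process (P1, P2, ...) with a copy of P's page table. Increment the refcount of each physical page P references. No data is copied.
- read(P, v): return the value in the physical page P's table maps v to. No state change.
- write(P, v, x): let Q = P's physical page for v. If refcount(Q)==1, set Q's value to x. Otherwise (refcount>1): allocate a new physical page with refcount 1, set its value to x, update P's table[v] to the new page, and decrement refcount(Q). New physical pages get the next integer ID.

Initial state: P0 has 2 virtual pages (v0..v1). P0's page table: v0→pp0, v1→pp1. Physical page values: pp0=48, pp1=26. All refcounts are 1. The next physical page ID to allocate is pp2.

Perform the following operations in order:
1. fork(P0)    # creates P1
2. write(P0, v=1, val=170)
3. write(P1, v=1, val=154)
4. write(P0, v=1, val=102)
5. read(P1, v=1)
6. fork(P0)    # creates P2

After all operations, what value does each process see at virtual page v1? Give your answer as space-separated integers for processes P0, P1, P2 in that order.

Op 1: fork(P0) -> P1. 2 ppages; refcounts: pp0:2 pp1:2
Op 2: write(P0, v1, 170). refcount(pp1)=2>1 -> COPY to pp2. 3 ppages; refcounts: pp0:2 pp1:1 pp2:1
Op 3: write(P1, v1, 154). refcount(pp1)=1 -> write in place. 3 ppages; refcounts: pp0:2 pp1:1 pp2:1
Op 4: write(P0, v1, 102). refcount(pp2)=1 -> write in place. 3 ppages; refcounts: pp0:2 pp1:1 pp2:1
Op 5: read(P1, v1) -> 154. No state change.
Op 6: fork(P0) -> P2. 3 ppages; refcounts: pp0:3 pp1:1 pp2:2
P0: v1 -> pp2 = 102
P1: v1 -> pp1 = 154
P2: v1 -> pp2 = 102

Answer: 102 154 102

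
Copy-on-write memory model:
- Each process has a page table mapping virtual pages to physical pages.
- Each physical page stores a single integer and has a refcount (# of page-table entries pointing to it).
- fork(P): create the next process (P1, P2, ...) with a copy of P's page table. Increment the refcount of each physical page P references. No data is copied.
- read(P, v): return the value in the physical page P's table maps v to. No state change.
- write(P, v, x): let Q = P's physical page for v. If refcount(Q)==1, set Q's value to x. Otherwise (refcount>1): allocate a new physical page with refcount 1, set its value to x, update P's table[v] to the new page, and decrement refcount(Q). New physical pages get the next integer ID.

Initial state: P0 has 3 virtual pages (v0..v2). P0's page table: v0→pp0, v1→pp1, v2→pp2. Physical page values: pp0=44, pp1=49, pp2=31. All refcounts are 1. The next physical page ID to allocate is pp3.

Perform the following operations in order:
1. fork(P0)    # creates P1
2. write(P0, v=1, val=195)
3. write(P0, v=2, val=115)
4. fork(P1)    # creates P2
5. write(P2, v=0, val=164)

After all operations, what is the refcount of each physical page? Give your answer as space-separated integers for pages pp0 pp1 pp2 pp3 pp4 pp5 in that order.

Op 1: fork(P0) -> P1. 3 ppages; refcounts: pp0:2 pp1:2 pp2:2
Op 2: write(P0, v1, 195). refcount(pp1)=2>1 -> COPY to pp3. 4 ppages; refcounts: pp0:2 pp1:1 pp2:2 pp3:1
Op 3: write(P0, v2, 115). refcount(pp2)=2>1 -> COPY to pp4. 5 ppages; refcounts: pp0:2 pp1:1 pp2:1 pp3:1 pp4:1
Op 4: fork(P1) -> P2. 5 ppages; refcounts: pp0:3 pp1:2 pp2:2 pp3:1 pp4:1
Op 5: write(P2, v0, 164). refcount(pp0)=3>1 -> COPY to pp5. 6 ppages; refcounts: pp0:2 pp1:2 pp2:2 pp3:1 pp4:1 pp5:1

Answer: 2 2 2 1 1 1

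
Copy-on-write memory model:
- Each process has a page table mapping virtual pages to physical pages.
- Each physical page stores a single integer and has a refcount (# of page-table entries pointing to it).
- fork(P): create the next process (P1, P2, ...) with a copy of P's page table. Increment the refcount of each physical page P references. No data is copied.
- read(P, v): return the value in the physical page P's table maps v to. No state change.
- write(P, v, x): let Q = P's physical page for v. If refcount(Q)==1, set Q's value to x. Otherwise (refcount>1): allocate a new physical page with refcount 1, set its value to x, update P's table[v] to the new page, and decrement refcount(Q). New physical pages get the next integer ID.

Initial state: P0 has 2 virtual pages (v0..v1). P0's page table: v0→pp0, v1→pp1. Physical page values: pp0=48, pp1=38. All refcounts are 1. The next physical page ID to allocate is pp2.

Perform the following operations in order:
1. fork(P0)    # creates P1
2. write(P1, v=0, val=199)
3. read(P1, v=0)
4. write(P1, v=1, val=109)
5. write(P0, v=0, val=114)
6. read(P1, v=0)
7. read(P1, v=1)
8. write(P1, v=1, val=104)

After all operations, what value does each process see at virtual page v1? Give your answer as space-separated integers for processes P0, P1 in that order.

Answer: 38 104

Derivation:
Op 1: fork(P0) -> P1. 2 ppages; refcounts: pp0:2 pp1:2
Op 2: write(P1, v0, 199). refcount(pp0)=2>1 -> COPY to pp2. 3 ppages; refcounts: pp0:1 pp1:2 pp2:1
Op 3: read(P1, v0) -> 199. No state change.
Op 4: write(P1, v1, 109). refcount(pp1)=2>1 -> COPY to pp3. 4 ppages; refcounts: pp0:1 pp1:1 pp2:1 pp3:1
Op 5: write(P0, v0, 114). refcount(pp0)=1 -> write in place. 4 ppages; refcounts: pp0:1 pp1:1 pp2:1 pp3:1
Op 6: read(P1, v0) -> 199. No state change.
Op 7: read(P1, v1) -> 109. No state change.
Op 8: write(P1, v1, 104). refcount(pp3)=1 -> write in place. 4 ppages; refcounts: pp0:1 pp1:1 pp2:1 pp3:1
P0: v1 -> pp1 = 38
P1: v1 -> pp3 = 104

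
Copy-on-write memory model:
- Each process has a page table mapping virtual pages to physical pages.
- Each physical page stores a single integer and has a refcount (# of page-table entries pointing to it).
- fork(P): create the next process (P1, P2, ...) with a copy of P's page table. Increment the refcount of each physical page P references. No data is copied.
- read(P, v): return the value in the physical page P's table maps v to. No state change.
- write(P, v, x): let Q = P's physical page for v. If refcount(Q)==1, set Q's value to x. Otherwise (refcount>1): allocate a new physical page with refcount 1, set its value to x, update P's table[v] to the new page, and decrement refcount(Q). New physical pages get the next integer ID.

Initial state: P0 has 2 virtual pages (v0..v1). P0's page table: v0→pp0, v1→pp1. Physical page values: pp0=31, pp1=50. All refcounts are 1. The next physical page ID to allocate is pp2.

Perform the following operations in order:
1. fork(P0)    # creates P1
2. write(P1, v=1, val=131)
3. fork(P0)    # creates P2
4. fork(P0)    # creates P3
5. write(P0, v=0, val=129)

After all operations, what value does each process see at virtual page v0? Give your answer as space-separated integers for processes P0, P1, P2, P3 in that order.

Op 1: fork(P0) -> P1. 2 ppages; refcounts: pp0:2 pp1:2
Op 2: write(P1, v1, 131). refcount(pp1)=2>1 -> COPY to pp2. 3 ppages; refcounts: pp0:2 pp1:1 pp2:1
Op 3: fork(P0) -> P2. 3 ppages; refcounts: pp0:3 pp1:2 pp2:1
Op 4: fork(P0) -> P3. 3 ppages; refcounts: pp0:4 pp1:3 pp2:1
Op 5: write(P0, v0, 129). refcount(pp0)=4>1 -> COPY to pp3. 4 ppages; refcounts: pp0:3 pp1:3 pp2:1 pp3:1
P0: v0 -> pp3 = 129
P1: v0 -> pp0 = 31
P2: v0 -> pp0 = 31
P3: v0 -> pp0 = 31

Answer: 129 31 31 31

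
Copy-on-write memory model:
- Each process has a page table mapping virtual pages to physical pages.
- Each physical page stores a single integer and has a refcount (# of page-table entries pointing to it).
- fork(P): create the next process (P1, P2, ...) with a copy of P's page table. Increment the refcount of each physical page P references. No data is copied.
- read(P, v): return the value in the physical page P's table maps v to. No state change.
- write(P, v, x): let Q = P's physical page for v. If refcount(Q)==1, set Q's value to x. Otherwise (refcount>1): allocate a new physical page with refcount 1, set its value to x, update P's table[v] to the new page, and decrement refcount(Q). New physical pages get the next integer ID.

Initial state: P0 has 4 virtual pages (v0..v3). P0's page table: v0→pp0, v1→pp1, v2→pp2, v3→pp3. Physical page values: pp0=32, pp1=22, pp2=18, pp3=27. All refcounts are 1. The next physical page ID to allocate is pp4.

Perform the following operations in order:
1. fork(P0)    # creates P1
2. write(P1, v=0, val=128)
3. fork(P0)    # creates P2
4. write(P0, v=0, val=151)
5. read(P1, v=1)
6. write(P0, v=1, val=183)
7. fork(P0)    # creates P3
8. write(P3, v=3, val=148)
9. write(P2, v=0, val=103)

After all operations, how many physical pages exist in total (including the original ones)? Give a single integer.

Answer: 8

Derivation:
Op 1: fork(P0) -> P1. 4 ppages; refcounts: pp0:2 pp1:2 pp2:2 pp3:2
Op 2: write(P1, v0, 128). refcount(pp0)=2>1 -> COPY to pp4. 5 ppages; refcounts: pp0:1 pp1:2 pp2:2 pp3:2 pp4:1
Op 3: fork(P0) -> P2. 5 ppages; refcounts: pp0:2 pp1:3 pp2:3 pp3:3 pp4:1
Op 4: write(P0, v0, 151). refcount(pp0)=2>1 -> COPY to pp5. 6 ppages; refcounts: pp0:1 pp1:3 pp2:3 pp3:3 pp4:1 pp5:1
Op 5: read(P1, v1) -> 22. No state change.
Op 6: write(P0, v1, 183). refcount(pp1)=3>1 -> COPY to pp6. 7 ppages; refcounts: pp0:1 pp1:2 pp2:3 pp3:3 pp4:1 pp5:1 pp6:1
Op 7: fork(P0) -> P3. 7 ppages; refcounts: pp0:1 pp1:2 pp2:4 pp3:4 pp4:1 pp5:2 pp6:2
Op 8: write(P3, v3, 148). refcount(pp3)=4>1 -> COPY to pp7. 8 ppages; refcounts: pp0:1 pp1:2 pp2:4 pp3:3 pp4:1 pp5:2 pp6:2 pp7:1
Op 9: write(P2, v0, 103). refcount(pp0)=1 -> write in place. 8 ppages; refcounts: pp0:1 pp1:2 pp2:4 pp3:3 pp4:1 pp5:2 pp6:2 pp7:1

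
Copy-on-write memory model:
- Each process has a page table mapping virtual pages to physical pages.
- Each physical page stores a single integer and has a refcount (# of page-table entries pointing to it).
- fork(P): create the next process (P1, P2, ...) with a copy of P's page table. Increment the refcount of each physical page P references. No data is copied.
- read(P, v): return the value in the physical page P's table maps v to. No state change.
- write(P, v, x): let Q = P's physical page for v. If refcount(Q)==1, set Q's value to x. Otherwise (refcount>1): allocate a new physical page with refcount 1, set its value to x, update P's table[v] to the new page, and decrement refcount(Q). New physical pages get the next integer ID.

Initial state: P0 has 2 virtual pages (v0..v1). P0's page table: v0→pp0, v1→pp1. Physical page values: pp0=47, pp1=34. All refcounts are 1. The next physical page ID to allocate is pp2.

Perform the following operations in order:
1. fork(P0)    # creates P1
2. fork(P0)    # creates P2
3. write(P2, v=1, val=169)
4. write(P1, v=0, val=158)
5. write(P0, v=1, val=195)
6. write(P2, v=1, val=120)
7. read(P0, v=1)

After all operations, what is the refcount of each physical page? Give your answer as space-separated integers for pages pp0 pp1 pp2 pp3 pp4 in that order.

Op 1: fork(P0) -> P1. 2 ppages; refcounts: pp0:2 pp1:2
Op 2: fork(P0) -> P2. 2 ppages; refcounts: pp0:3 pp1:3
Op 3: write(P2, v1, 169). refcount(pp1)=3>1 -> COPY to pp2. 3 ppages; refcounts: pp0:3 pp1:2 pp2:1
Op 4: write(P1, v0, 158). refcount(pp0)=3>1 -> COPY to pp3. 4 ppages; refcounts: pp0:2 pp1:2 pp2:1 pp3:1
Op 5: write(P0, v1, 195). refcount(pp1)=2>1 -> COPY to pp4. 5 ppages; refcounts: pp0:2 pp1:1 pp2:1 pp3:1 pp4:1
Op 6: write(P2, v1, 120). refcount(pp2)=1 -> write in place. 5 ppages; refcounts: pp0:2 pp1:1 pp2:1 pp3:1 pp4:1
Op 7: read(P0, v1) -> 195. No state change.

Answer: 2 1 1 1 1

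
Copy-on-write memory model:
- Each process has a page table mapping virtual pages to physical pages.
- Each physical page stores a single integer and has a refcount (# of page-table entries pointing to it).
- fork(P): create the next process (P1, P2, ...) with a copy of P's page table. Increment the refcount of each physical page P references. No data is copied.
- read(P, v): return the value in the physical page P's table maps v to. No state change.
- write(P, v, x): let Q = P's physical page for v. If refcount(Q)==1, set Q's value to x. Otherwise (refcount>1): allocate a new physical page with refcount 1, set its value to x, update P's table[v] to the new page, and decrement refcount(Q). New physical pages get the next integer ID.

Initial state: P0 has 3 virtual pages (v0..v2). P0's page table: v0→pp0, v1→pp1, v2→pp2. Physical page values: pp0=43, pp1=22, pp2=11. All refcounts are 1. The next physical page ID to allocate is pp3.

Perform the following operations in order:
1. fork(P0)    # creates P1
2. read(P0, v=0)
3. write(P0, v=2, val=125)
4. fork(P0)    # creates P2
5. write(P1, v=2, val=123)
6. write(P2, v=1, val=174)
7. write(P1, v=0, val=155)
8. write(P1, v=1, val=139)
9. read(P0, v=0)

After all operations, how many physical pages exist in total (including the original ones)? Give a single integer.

Op 1: fork(P0) -> P1. 3 ppages; refcounts: pp0:2 pp1:2 pp2:2
Op 2: read(P0, v0) -> 43. No state change.
Op 3: write(P0, v2, 125). refcount(pp2)=2>1 -> COPY to pp3. 4 ppages; refcounts: pp0:2 pp1:2 pp2:1 pp3:1
Op 4: fork(P0) -> P2. 4 ppages; refcounts: pp0:3 pp1:3 pp2:1 pp3:2
Op 5: write(P1, v2, 123). refcount(pp2)=1 -> write in place. 4 ppages; refcounts: pp0:3 pp1:3 pp2:1 pp3:2
Op 6: write(P2, v1, 174). refcount(pp1)=3>1 -> COPY to pp4. 5 ppages; refcounts: pp0:3 pp1:2 pp2:1 pp3:2 pp4:1
Op 7: write(P1, v0, 155). refcount(pp0)=3>1 -> COPY to pp5. 6 ppages; refcounts: pp0:2 pp1:2 pp2:1 pp3:2 pp4:1 pp5:1
Op 8: write(P1, v1, 139). refcount(pp1)=2>1 -> COPY to pp6. 7 ppages; refcounts: pp0:2 pp1:1 pp2:1 pp3:2 pp4:1 pp5:1 pp6:1
Op 9: read(P0, v0) -> 43. No state change.

Answer: 7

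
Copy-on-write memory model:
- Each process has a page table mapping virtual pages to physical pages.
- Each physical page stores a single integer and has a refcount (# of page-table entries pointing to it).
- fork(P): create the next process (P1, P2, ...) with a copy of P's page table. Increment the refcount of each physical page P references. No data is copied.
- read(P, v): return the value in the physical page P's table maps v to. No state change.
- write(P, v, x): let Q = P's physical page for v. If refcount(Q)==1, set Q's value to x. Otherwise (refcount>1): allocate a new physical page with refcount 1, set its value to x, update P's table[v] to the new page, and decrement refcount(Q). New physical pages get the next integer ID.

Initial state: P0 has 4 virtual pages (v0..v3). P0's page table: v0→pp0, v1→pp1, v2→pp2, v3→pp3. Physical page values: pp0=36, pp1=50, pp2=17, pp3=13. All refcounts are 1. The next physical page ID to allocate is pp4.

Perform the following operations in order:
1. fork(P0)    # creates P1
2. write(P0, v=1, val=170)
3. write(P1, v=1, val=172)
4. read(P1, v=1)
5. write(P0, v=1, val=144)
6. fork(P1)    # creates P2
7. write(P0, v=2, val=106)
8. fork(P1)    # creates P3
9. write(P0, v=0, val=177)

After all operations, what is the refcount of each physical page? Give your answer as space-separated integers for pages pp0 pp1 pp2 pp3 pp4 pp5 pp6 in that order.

Op 1: fork(P0) -> P1. 4 ppages; refcounts: pp0:2 pp1:2 pp2:2 pp3:2
Op 2: write(P0, v1, 170). refcount(pp1)=2>1 -> COPY to pp4. 5 ppages; refcounts: pp0:2 pp1:1 pp2:2 pp3:2 pp4:1
Op 3: write(P1, v1, 172). refcount(pp1)=1 -> write in place. 5 ppages; refcounts: pp0:2 pp1:1 pp2:2 pp3:2 pp4:1
Op 4: read(P1, v1) -> 172. No state change.
Op 5: write(P0, v1, 144). refcount(pp4)=1 -> write in place. 5 ppages; refcounts: pp0:2 pp1:1 pp2:2 pp3:2 pp4:1
Op 6: fork(P1) -> P2. 5 ppages; refcounts: pp0:3 pp1:2 pp2:3 pp3:3 pp4:1
Op 7: write(P0, v2, 106). refcount(pp2)=3>1 -> COPY to pp5. 6 ppages; refcounts: pp0:3 pp1:2 pp2:2 pp3:3 pp4:1 pp5:1
Op 8: fork(P1) -> P3. 6 ppages; refcounts: pp0:4 pp1:3 pp2:3 pp3:4 pp4:1 pp5:1
Op 9: write(P0, v0, 177). refcount(pp0)=4>1 -> COPY to pp6. 7 ppages; refcounts: pp0:3 pp1:3 pp2:3 pp3:4 pp4:1 pp5:1 pp6:1

Answer: 3 3 3 4 1 1 1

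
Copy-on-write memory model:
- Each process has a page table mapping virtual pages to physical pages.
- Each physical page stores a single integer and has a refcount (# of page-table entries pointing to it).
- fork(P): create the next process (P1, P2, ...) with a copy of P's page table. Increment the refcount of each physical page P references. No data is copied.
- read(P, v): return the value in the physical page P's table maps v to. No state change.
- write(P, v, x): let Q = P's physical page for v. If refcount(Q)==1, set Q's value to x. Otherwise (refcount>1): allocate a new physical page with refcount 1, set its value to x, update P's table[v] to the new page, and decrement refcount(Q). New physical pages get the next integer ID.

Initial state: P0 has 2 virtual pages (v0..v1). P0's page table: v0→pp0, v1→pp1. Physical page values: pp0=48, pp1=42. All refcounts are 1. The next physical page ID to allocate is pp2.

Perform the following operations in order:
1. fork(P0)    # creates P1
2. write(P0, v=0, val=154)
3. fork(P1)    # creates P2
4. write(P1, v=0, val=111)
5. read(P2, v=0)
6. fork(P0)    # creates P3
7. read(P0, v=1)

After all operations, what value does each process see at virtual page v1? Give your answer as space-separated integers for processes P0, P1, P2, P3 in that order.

Op 1: fork(P0) -> P1. 2 ppages; refcounts: pp0:2 pp1:2
Op 2: write(P0, v0, 154). refcount(pp0)=2>1 -> COPY to pp2. 3 ppages; refcounts: pp0:1 pp1:2 pp2:1
Op 3: fork(P1) -> P2. 3 ppages; refcounts: pp0:2 pp1:3 pp2:1
Op 4: write(P1, v0, 111). refcount(pp0)=2>1 -> COPY to pp3. 4 ppages; refcounts: pp0:1 pp1:3 pp2:1 pp3:1
Op 5: read(P2, v0) -> 48. No state change.
Op 6: fork(P0) -> P3. 4 ppages; refcounts: pp0:1 pp1:4 pp2:2 pp3:1
Op 7: read(P0, v1) -> 42. No state change.
P0: v1 -> pp1 = 42
P1: v1 -> pp1 = 42
P2: v1 -> pp1 = 42
P3: v1 -> pp1 = 42

Answer: 42 42 42 42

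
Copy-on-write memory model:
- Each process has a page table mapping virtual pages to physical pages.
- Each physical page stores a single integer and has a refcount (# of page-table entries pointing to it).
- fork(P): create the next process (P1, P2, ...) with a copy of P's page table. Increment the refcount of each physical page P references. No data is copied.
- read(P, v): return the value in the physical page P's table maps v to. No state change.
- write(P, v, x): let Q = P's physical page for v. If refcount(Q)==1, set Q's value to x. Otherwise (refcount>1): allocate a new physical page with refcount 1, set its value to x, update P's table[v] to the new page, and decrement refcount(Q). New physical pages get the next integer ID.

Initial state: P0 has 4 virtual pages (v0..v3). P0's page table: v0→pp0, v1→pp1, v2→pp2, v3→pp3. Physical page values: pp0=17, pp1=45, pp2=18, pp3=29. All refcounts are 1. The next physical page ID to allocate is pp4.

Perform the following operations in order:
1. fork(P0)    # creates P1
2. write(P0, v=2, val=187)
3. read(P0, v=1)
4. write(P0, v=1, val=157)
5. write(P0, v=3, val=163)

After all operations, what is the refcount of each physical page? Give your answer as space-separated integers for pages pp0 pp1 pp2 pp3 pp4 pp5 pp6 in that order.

Answer: 2 1 1 1 1 1 1

Derivation:
Op 1: fork(P0) -> P1. 4 ppages; refcounts: pp0:2 pp1:2 pp2:2 pp3:2
Op 2: write(P0, v2, 187). refcount(pp2)=2>1 -> COPY to pp4. 5 ppages; refcounts: pp0:2 pp1:2 pp2:1 pp3:2 pp4:1
Op 3: read(P0, v1) -> 45. No state change.
Op 4: write(P0, v1, 157). refcount(pp1)=2>1 -> COPY to pp5. 6 ppages; refcounts: pp0:2 pp1:1 pp2:1 pp3:2 pp4:1 pp5:1
Op 5: write(P0, v3, 163). refcount(pp3)=2>1 -> COPY to pp6. 7 ppages; refcounts: pp0:2 pp1:1 pp2:1 pp3:1 pp4:1 pp5:1 pp6:1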